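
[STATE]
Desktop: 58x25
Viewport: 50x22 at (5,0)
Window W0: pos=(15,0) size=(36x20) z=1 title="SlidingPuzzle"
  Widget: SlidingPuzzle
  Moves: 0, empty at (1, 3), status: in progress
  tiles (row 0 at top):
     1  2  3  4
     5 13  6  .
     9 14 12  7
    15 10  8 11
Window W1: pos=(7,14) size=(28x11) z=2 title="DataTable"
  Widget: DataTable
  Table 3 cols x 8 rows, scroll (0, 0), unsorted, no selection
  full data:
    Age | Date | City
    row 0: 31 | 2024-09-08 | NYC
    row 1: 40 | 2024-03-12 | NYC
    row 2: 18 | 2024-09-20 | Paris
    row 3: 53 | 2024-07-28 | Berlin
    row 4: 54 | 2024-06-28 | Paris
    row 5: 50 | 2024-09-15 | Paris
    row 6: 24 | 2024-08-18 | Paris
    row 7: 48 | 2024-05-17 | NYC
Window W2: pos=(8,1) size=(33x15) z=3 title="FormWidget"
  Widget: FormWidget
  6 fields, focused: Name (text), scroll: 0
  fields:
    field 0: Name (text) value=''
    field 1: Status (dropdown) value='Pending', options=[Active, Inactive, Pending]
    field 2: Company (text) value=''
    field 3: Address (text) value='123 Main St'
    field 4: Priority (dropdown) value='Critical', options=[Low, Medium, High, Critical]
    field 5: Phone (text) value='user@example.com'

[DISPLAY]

          ┏━━━━━━━━━━━━━━━━━━━━━━━━━━━━━━━━━━┓    
   ┏━━━━━━━━━━━━━━━━━━━━━━━━━━━━━━━┓         ┃    
   ┃ FormWidget                    ┃─────────┨    
   ┠───────────────────────────────┨         ┃    
   ┃> Name:       [               ]┃         ┃    
   ┃  Status:     [Pending       ▼]┃         ┃    
   ┃  Company:    [               ]┃         ┃    
   ┃  Address:    [123 Main St    ]┃         ┃    
   ┃  Priority:   [Critical      ▼]┃         ┃    
   ┃  Phone:      [user@example.co]┃         ┃    
   ┃                               ┃         ┃    
   ┃                               ┃         ┃    
   ┃                               ┃         ┃    
   ┃                               ┃         ┃    
  ┏┃                               ┃         ┃    
  ┃┗━━━━━━━━━━━━━━━━━━━━━━━━━━━━━━━┛         ┃    
  ┠──────────────────────────┨               ┃    
  ┃Age│Date      │City       ┃               ┃    
  ┃───┼──────────┼──────     ┃               ┃    
  ┃31 │2024-09-08│NYC        ┃━━━━━━━━━━━━━━━┛    
  ┃40 │2024-03-12│NYC        ┃                    
  ┃18 │2024-09-20│Paris      ┃                    


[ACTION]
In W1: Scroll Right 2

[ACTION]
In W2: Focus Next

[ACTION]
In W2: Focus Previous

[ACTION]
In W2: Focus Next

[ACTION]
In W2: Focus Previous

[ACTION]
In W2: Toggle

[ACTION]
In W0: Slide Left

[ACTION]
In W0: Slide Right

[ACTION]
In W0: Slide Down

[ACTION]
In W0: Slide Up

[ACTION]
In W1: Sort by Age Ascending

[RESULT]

          ┏━━━━━━━━━━━━━━━━━━━━━━━━━━━━━━━━━━┓    
   ┏━━━━━━━━━━━━━━━━━━━━━━━━━━━━━━━┓         ┃    
   ┃ FormWidget                    ┃─────────┨    
   ┠───────────────────────────────┨         ┃    
   ┃> Name:       [               ]┃         ┃    
   ┃  Status:     [Pending       ▼]┃         ┃    
   ┃  Company:    [               ]┃         ┃    
   ┃  Address:    [123 Main St    ]┃         ┃    
   ┃  Priority:   [Critical      ▼]┃         ┃    
   ┃  Phone:      [user@example.co]┃         ┃    
   ┃                               ┃         ┃    
   ┃                               ┃         ┃    
   ┃                               ┃         ┃    
   ┃                               ┃         ┃    
  ┏┃                               ┃         ┃    
  ┃┗━━━━━━━━━━━━━━━━━━━━━━━━━━━━━━━┛         ┃    
  ┠──────────────────────────┨               ┃    
  ┃Ag▲│Date      │City       ┃               ┃    
  ┃───┼──────────┼──────     ┃               ┃    
  ┃18 │2024-09-20│Paris      ┃━━━━━━━━━━━━━━━┛    
  ┃24 │2024-08-18│Paris      ┃                    
  ┃31 │2024-09-08│NYC        ┃                    


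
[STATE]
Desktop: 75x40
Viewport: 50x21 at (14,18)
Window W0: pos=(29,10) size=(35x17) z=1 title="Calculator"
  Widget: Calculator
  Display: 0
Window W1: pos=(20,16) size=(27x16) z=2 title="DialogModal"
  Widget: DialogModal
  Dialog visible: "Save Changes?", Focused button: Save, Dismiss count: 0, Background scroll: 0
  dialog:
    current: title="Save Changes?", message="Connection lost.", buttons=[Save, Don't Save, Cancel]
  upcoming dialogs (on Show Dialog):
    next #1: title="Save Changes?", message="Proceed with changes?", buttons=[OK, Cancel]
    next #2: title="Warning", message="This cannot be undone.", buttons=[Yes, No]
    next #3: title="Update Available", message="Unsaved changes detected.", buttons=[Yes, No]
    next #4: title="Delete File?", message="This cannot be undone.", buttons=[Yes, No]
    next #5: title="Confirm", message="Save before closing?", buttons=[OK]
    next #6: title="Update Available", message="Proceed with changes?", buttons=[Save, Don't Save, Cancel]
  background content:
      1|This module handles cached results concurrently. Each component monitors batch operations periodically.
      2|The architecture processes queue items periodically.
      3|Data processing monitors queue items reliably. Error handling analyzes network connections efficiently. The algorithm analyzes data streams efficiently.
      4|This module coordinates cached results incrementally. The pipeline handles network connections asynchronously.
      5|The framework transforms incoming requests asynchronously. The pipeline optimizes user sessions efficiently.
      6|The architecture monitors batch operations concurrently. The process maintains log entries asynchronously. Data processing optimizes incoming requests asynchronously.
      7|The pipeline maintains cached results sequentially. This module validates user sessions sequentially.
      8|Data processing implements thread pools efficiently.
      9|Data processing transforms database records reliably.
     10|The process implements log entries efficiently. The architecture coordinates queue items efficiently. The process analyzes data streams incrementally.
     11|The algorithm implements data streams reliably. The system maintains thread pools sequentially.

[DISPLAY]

      ┠─────────────────────────┨                ┃
      ┃This module handles cache┃                ┃
      ┃The architecture processe┃                ┃
      ┃Data processing monitors ┃                ┃
      ┃Th┌───────────────────┐ c┃                ┃
      ┃Th│   Save Changes?   │s ┃                ┃
      ┃Th│  Connection lost. │rs┃                ┃
      ┃Th│[Save]  Don't Save │ca┃                ┃
      ┃Da└───────────────────┘nt┃━━━━━━━━━━━━━━━━┛
      ┃Data processing transform┃                 
      ┃The process implements lo┃                 
      ┃The algorithm implements ┃                 
      ┃                         ┃                 
      ┗━━━━━━━━━━━━━━━━━━━━━━━━━┛                 
                                                  
                                                  
                                                  
                                                  
                                                  
                                                  
                                                  


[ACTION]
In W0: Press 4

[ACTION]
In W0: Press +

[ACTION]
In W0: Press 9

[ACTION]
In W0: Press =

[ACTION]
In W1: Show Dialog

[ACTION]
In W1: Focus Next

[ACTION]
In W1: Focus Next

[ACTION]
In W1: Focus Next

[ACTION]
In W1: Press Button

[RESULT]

      ┠─────────────────────────┨                ┃
      ┃This module handles cache┃                ┃
      ┃The architecture processe┃                ┃
      ┃Data processing monitors ┃                ┃
      ┃This module coordinates c┃                ┃
      ┃The framework transforms ┃                ┃
      ┃The architecture monitors┃                ┃
      ┃The pipeline maintains ca┃                ┃
      ┃Data processing implement┃━━━━━━━━━━━━━━━━┛
      ┃Data processing transform┃                 
      ┃The process implements lo┃                 
      ┃The algorithm implements ┃                 
      ┃                         ┃                 
      ┗━━━━━━━━━━━━━━━━━━━━━━━━━┛                 
                                                  
                                                  
                                                  
                                                  
                                                  
                                                  
                                                  


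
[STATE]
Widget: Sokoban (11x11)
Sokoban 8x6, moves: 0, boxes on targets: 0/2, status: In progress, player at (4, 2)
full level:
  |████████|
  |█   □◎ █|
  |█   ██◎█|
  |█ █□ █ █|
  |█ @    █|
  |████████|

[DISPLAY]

████████   
█   □◎ █   
█   ██◎█   
█ █□ █ █   
█ @    █   
████████   
Moves: 0  0
           
           
           
           


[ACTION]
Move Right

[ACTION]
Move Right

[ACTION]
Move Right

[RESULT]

████████   
█   □◎ █   
█   ██◎█   
█ █□ █ █   
█    @ █   
████████   
Moves: 3  0
           
           
           
           


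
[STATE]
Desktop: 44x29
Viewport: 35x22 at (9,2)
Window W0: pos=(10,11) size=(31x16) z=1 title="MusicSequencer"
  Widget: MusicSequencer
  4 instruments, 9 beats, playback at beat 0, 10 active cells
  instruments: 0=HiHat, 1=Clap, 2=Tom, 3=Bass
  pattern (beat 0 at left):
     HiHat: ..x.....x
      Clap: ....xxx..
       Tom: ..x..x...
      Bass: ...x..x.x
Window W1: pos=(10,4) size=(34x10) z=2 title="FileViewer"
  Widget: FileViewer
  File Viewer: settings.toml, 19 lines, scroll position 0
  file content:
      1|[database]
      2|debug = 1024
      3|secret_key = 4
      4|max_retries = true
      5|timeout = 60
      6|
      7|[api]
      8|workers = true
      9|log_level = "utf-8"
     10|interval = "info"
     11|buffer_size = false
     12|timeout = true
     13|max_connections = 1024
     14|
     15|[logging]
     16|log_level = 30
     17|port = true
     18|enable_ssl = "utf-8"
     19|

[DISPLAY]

                                   
                                   
 ┏━━━━━━━━━━━━━━━━━━━━━━━━━━━━━━━━┓
 ┃ FileViewer                     ┃
 ┠────────────────────────────────┨
 ┃[database]                     ▲┃
 ┃debug = 1024                   █┃
 ┃secret_key = 4                 ░┃
 ┃max_retries = true             ░┃
 ┃timeout = 60                   ░┃
 ┃                               ▼┃
 ┗━━━━━━━━━━━━━━━━━━━━━━━━━━━━━━━━┛
 ┃      ▼12345678              ┃   
 ┃ HiHat··█·····█              ┃   
 ┃  Clap····███··              ┃   
 ┃   Tom··█··█···              ┃   
 ┃  Bass···█··█·█              ┃   
 ┃                             ┃   
 ┃                             ┃   
 ┃                             ┃   
 ┃                             ┃   
 ┃                             ┃   


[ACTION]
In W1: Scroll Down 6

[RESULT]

                                   
                                   
 ┏━━━━━━━━━━━━━━━━━━━━━━━━━━━━━━━━┓
 ┃ FileViewer                     ┃
 ┠────────────────────────────────┨
 ┃[api]                          ▲┃
 ┃workers = true                 ░┃
 ┃log_level = "utf-8"            █┃
 ┃interval = "info"              ░┃
 ┃buffer_size = false            ░┃
 ┃timeout = true                 ▼┃
 ┗━━━━━━━━━━━━━━━━━━━━━━━━━━━━━━━━┛
 ┃      ▼12345678              ┃   
 ┃ HiHat··█·····█              ┃   
 ┃  Clap····███··              ┃   
 ┃   Tom··█··█···              ┃   
 ┃  Bass···█··█·█              ┃   
 ┃                             ┃   
 ┃                             ┃   
 ┃                             ┃   
 ┃                             ┃   
 ┃                             ┃   


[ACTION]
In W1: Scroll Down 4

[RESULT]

                                   
                                   
 ┏━━━━━━━━━━━━━━━━━━━━━━━━━━━━━━━━┓
 ┃ FileViewer                     ┃
 ┠────────────────────────────────┨
 ┃buffer_size = false            ▲┃
 ┃timeout = true                 ░┃
 ┃max_connections = 1024         ░┃
 ┃                               ░┃
 ┃[logging]                      █┃
 ┃log_level = 30                 ▼┃
 ┗━━━━━━━━━━━━━━━━━━━━━━━━━━━━━━━━┛
 ┃      ▼12345678              ┃   
 ┃ HiHat··█·····█              ┃   
 ┃  Clap····███··              ┃   
 ┃   Tom··█··█···              ┃   
 ┃  Bass···█··█·█              ┃   
 ┃                             ┃   
 ┃                             ┃   
 ┃                             ┃   
 ┃                             ┃   
 ┃                             ┃   


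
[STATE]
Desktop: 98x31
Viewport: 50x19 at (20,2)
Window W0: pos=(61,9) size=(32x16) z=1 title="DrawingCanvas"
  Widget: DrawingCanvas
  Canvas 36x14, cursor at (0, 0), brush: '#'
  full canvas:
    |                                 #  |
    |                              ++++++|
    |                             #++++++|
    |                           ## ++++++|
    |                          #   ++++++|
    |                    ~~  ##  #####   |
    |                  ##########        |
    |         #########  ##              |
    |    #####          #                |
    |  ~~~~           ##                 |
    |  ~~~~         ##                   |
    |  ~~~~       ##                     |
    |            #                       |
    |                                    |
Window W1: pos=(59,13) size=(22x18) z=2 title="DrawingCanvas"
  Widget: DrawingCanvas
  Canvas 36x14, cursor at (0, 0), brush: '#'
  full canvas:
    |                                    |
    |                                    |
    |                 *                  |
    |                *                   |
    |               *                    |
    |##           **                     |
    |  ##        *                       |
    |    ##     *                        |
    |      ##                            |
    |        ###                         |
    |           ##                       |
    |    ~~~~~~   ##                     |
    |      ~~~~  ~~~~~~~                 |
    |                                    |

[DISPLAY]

                                                  
                                                  
                                                  
                                                  
                                                  
                                                  
                                                  
                                         ┏━━━━━━━━
                                         ┃ Drawing
                                         ┠────────
                                         ┃+       
                                       ┏━━━━━━━━━━
                                       ┃ DrawingCa
                                       ┠──────────
                                       ┃+         
                                       ┃          
                                       ┃          
                                       ┃          
                                       ┃          


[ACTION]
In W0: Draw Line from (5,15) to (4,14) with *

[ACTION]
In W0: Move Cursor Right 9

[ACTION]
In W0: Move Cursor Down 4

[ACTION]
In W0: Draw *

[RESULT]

                                                  
                                                  
                                                  
                                                  
                                                  
                                                  
                                                  
                                         ┏━━━━━━━━
                                         ┃ Drawing
                                         ┠────────
                                         ┃        
                                       ┏━━━━━━━━━━
                                       ┃ DrawingCa
                                       ┠──────────
                                       ┃+         
                                       ┃          
                                       ┃          
                                       ┃          
                                       ┃          


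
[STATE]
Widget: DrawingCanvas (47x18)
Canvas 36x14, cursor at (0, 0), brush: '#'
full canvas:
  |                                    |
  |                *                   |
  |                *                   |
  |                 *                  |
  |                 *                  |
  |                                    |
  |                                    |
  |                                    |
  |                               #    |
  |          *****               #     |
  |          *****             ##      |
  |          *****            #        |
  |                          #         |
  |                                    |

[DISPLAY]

+                                              
                *                              
                *                              
                 *                             
                 *                             
                                               
                                               
                                               
                               #               
          *****               #                
          *****             ##                 
          *****            #                   
                          #                    
                                               
                                               
                                               
                                               
                                               


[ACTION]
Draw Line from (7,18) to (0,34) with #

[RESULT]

+                                ##            
                *              ##              
                *            ##                
                 *         ##                  
                 *      ###                    
                      ##                       
                    ##                         
                  ##                           
                               #               
          *****               #                
          *****             ##                 
          *****            #                   
                          #                    
                                               
                                               
                                               
                                               
                                               


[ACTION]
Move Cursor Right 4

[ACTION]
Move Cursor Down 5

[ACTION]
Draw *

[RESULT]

                                 ##            
                *              ##              
                *            ##                
                 *         ##                  
                 *      ###                    
    *                 ##                       
                    ##                         
                  ##                           
                               #               
          *****               #                
          *****             ##                 
          *****            #                   
                          #                    
                                               
                                               
                                               
                                               
                                               


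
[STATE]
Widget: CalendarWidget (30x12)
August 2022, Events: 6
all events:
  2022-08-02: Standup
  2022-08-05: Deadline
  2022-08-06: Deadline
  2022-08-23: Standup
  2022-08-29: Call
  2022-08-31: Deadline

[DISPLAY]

         August 2022          
Mo Tu We Th Fr Sa Su          
 1  2*  3  4  5*  6*  7       
 8  9 10 11 12 13 14          
15 16 17 18 19 20 21          
22 23* 24 25 26 27 28         
29* 30 31*                    
                              
                              
                              
                              
                              


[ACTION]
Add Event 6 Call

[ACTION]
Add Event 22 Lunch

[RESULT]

         August 2022          
Mo Tu We Th Fr Sa Su          
 1  2*  3  4  5*  6*  7       
 8  9 10 11 12 13 14          
15 16 17 18 19 20 21          
22* 23* 24 25 26 27 28        
29* 30 31*                    
                              
                              
                              
                              
                              


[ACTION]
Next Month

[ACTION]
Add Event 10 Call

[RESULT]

        September 2022        
Mo Tu We Th Fr Sa Su          
          1  2  3  4          
 5  6  7  8  9 10* 11         
12 13 14 15 16 17 18          
19 20 21 22 23 24 25          
26 27 28 29 30                
                              
                              
                              
                              
                              


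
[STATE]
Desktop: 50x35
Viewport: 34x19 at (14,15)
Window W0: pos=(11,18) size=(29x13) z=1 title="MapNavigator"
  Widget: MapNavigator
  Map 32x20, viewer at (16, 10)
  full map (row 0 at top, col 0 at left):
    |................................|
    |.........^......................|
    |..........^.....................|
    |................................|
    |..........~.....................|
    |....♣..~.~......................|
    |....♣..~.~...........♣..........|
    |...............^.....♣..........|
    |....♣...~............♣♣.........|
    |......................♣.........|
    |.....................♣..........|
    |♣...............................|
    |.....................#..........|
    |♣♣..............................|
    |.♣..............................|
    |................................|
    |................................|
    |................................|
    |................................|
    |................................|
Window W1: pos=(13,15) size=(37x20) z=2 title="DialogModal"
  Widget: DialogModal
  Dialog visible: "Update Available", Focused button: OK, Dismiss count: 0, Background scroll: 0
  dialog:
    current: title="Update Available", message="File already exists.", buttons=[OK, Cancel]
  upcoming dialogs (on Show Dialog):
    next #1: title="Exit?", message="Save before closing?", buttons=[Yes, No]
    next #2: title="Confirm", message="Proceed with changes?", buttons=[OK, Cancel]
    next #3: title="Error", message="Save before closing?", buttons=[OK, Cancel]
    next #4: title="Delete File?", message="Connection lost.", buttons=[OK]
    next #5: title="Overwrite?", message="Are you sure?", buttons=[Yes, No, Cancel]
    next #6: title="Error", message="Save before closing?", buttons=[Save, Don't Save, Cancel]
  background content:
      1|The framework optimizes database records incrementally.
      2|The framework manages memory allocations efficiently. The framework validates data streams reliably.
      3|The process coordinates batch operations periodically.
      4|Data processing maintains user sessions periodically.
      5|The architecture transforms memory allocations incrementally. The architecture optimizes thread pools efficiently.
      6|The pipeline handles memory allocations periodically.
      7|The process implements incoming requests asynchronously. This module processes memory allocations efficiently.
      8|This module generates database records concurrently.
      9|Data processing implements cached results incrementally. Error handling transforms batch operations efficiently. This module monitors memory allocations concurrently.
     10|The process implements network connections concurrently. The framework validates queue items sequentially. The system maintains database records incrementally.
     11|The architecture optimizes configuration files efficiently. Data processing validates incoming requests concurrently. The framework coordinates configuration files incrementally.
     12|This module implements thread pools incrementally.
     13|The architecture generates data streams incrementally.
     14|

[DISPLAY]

━━━━━━━━━━━━━━━━━━━━━━━━━━━━━━━━━━
 DialogModal                      
──────────────────────────────────
The framework optimizes database r
The framework manages memory alloc
The process coordinates batch oper
Data processing maintains user ses
The architecture transforms memory
The p┌──────────────────────┐lloca
The p│   Update Available   │ng re
This │ File already exists. │e rec
Data │    [OK]  Cancel      │ched 
The p└──────────────────────┘k con
The architecture optimizes configu
This module implements thread pool
The architecture generates data st
                                  
                                  
                                  


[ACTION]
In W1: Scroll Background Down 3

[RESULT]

━━━━━━━━━━━━━━━━━━━━━━━━━━━━━━━━━━
 DialogModal                      
──────────────────────────────────
Data processing maintains user ses
The architecture transforms memory
The pipeline handles memory alloca
The process implements incoming re
This module generates database rec
Data ┌──────────────────────┐ched 
The p│   Update Available   │k con
The a│ File already exists. │nfigu
This │    [OK]  Cancel      │ pool
The a└──────────────────────┘ta st
                                  
                                  
                                  
                                  
                                  
                                  


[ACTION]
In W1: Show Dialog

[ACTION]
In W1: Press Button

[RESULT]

━━━━━━━━━━━━━━━━━━━━━━━━━━━━━━━━━━
 DialogModal                      
──────────────────────────────────
Data processing maintains user ses
The architecture transforms memory
The pipeline handles memory alloca
The process implements incoming re
This module generates database rec
Data processing implements cached 
The process implements network con
The architecture optimizes configu
This module implements thread pool
The architecture generates data st
                                  
                                  
                                  
                                  
                                  
                                  


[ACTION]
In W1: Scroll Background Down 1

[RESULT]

━━━━━━━━━━━━━━━━━━━━━━━━━━━━━━━━━━
 DialogModal                      
──────────────────────────────────
The architecture transforms memory
The pipeline handles memory alloca
The process implements incoming re
This module generates database rec
Data processing implements cached 
The process implements network con
The architecture optimizes configu
This module implements thread pool
The architecture generates data st
                                  
                                  
                                  
                                  
                                  
                                  
                                  


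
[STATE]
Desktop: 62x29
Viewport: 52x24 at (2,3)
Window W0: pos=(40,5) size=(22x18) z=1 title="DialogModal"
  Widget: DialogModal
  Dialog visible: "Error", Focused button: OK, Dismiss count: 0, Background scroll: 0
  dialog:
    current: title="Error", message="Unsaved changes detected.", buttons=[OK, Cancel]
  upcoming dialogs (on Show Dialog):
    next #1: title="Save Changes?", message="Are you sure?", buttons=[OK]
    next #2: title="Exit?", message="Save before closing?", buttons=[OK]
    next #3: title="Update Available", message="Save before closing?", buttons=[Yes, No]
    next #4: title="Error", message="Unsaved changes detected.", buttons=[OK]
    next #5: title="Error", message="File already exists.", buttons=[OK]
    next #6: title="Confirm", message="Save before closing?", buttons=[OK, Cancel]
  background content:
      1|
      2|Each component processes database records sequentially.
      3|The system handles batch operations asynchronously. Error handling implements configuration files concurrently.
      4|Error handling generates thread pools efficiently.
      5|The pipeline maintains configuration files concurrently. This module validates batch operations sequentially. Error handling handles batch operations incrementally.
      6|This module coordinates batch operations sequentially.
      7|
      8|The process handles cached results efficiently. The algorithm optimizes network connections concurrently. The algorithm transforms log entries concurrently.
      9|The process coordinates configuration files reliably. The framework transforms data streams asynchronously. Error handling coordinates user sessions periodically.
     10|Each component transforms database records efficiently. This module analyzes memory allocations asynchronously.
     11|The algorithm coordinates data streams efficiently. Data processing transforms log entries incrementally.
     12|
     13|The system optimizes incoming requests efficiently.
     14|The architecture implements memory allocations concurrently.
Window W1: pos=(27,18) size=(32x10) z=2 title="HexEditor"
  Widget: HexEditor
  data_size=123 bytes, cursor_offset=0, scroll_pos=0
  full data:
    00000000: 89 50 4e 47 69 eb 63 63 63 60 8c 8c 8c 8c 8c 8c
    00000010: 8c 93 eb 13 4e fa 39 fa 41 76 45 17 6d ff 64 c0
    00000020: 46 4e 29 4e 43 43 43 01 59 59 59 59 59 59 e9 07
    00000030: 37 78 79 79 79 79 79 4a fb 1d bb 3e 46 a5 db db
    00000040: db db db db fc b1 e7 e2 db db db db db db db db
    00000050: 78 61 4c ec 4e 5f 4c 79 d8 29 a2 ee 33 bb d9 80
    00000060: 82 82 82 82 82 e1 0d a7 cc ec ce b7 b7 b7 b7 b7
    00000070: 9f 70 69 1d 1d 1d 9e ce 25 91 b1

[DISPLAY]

                                                    
                                                    
                                      ┏━━━━━━━━━━━━━
                                      ┃ DialogModal 
                                      ┠─────────────
                                      ┃             
                                      ┃Each componen
                                      ┃The system ha
                                      ┃Error handlin
                                      ┃Th┌──────────
                                      ┃Th│    Error 
                                      ┃  │Unsaved ch
                                      ┃Th│[OK]  Canc
                                      ┃Th└──────────
                                      ┃Each componen
                         ┏━━━━━━━━━━━━━━━━━━━━━━━━━━
                         ┃ HexEditor                
                         ┠──────────────────────────
                         ┃00000000  89 50 4e 47 69 e
                         ┃00000010  8c 93 eb 13 4e f
                         ┃00000020  46 4e 29 4e 43 4
                         ┃00000030  37 78 79 79 79 7
                         ┃00000040  db db db db fc b
                         ┃00000050  78 61 4c ec 4e 5


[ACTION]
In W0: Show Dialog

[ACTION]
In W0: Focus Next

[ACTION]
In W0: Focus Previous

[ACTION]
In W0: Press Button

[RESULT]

                                                    
                                                    
                                      ┏━━━━━━━━━━━━━
                                      ┃ DialogModal 
                                      ┠─────────────
                                      ┃             
                                      ┃Each componen
                                      ┃The system ha
                                      ┃Error handlin
                                      ┃The pipeline 
                                      ┃This module c
                                      ┃             
                                      ┃The process h
                                      ┃The process c
                                      ┃Each componen
                         ┏━━━━━━━━━━━━━━━━━━━━━━━━━━
                         ┃ HexEditor                
                         ┠──────────────────────────
                         ┃00000000  89 50 4e 47 69 e
                         ┃00000010  8c 93 eb 13 4e f
                         ┃00000020  46 4e 29 4e 43 4
                         ┃00000030  37 78 79 79 79 7
                         ┃00000040  db db db db fc b
                         ┃00000050  78 61 4c ec 4e 5


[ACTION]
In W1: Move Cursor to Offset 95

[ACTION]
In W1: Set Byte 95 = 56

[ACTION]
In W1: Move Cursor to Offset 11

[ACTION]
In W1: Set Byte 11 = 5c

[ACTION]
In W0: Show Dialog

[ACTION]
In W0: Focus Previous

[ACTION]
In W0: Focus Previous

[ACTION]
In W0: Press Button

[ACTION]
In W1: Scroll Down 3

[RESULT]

                                                    
                                                    
                                      ┏━━━━━━━━━━━━━
                                      ┃ DialogModal 
                                      ┠─────────────
                                      ┃             
                                      ┃Each componen
                                      ┃The system ha
                                      ┃Error handlin
                                      ┃The pipeline 
                                      ┃This module c
                                      ┃             
                                      ┃The process h
                                      ┃The process c
                                      ┃Each componen
                         ┏━━━━━━━━━━━━━━━━━━━━━━━━━━
                         ┃ HexEditor                
                         ┠──────────────────────────
                         ┃00000030  37 78 79 79 79 7
                         ┃00000040  db db db db fc b
                         ┃00000050  78 61 4c ec 4e 5
                         ┃00000060  82 82 82 82 82 e
                         ┃00000070  9f 70 69 1d 1d 1
                         ┃                          


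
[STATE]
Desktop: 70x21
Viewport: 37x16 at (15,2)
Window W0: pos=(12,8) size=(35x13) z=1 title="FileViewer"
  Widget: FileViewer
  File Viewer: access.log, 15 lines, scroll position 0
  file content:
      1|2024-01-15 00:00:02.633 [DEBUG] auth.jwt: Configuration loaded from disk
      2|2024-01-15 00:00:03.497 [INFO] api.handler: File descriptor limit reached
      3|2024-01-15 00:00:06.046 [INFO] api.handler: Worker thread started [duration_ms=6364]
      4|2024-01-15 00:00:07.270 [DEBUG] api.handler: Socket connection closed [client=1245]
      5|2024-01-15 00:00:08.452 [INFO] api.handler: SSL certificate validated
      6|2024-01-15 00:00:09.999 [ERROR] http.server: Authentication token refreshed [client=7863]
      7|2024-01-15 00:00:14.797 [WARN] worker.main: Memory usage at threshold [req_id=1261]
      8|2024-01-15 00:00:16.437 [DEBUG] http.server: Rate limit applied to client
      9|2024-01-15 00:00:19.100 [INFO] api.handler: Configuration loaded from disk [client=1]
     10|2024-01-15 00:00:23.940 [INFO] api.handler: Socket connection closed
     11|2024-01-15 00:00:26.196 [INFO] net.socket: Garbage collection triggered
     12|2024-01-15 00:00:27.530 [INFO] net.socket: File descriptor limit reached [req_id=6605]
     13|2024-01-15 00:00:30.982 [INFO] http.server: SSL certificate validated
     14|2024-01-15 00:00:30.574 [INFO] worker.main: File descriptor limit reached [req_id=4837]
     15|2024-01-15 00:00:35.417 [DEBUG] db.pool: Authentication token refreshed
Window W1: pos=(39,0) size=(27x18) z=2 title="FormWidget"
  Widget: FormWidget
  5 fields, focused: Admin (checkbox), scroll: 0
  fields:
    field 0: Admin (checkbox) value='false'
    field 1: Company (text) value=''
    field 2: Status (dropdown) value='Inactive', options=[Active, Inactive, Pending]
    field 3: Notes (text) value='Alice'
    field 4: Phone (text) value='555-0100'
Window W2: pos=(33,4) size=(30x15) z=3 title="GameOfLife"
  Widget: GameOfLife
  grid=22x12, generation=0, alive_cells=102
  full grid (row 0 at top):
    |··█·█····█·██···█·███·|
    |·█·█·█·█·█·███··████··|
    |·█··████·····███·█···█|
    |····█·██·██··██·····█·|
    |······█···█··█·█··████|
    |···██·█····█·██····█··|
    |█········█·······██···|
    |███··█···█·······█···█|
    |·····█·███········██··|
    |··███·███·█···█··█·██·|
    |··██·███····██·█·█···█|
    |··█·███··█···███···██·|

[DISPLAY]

                        ┠────────────
                        ┃> Admin:    
                  ┏━━━━━━━━━━━━━━━━━━
                  ┃ GameOfLife       
                  ┠──────────────────
                  ┃Gen: 0            
━━━━━━━━━━━━━━━━━━┃·█·█·█·█·█·███··██
ileViewer         ┃·█··████·····███·█
──────────────────┃····█·██·██··██···
24-01-15 00:00:02.┃······█···█··█·█··
24-01-15 00:00:03.┃···██·█····█·██···
24-01-15 00:00:06.┃█········█·······█
24-01-15 00:00:07.┃███··█···█·······█
24-01-15 00:00:08.┃·····█·███········
24-01-15 00:00:09.┃··███·███·█···█··█
24-01-15 00:00:14.┃··██·███····██·█·█


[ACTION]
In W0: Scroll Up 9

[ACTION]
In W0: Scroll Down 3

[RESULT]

                        ┠────────────
                        ┃> Admin:    
                  ┏━━━━━━━━━━━━━━━━━━
                  ┃ GameOfLife       
                  ┠──────────────────
                  ┃Gen: 0            
━━━━━━━━━━━━━━━━━━┃·█·█·█·█·█·███··██
ileViewer         ┃·█··████·····███·█
──────────────────┃····█·██·██··██···
24-01-15 00:00:07.┃······█···█··█·█··
24-01-15 00:00:08.┃···██·█····█·██···
24-01-15 00:00:09.┃█········█·······█
24-01-15 00:00:14.┃███··█···█·······█
24-01-15 00:00:16.┃·····█·███········
24-01-15 00:00:19.┃··███·███·█···█··█
24-01-15 00:00:23.┃··██·███····██·█·█


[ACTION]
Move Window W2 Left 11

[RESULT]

                        ┠────────────
                        ┃> Admin:    
       ┏━━━━━━━━━━━━━━━━━━━━━━━━━━━━┓
       ┃ GameOfLife                 ┃
       ┠────────────────────────────┨
       ┃Gen: 0                      ┃
━━━━━━━┃·█·█·█·█·█·███··████··      ┃
ileView┃·█··████·····███·█···█      ┃
───────┃····█·██·██··██·····█·      ┃
24-01-1┃······█···█··█·█··████      ┃
24-01-1┃···██·█····█·██····█··      ┃
24-01-1┃█········█·······██···      ┃
24-01-1┃███··█···█·······█···█      ┃
24-01-1┃·····█·███········██··      ┃
24-01-1┃··███·███·█···█··█·██·      ┃
24-01-1┃··██·███····██·█·█···█      ┃


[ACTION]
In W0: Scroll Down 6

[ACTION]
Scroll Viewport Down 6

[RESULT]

       ┃ GameOfLife                 ┃
       ┠────────────────────────────┨
       ┃Gen: 0                      ┃
━━━━━━━┃·█·█·█·█·█·███··████··      ┃
ileView┃·█··████·····███·█···█      ┃
───────┃····█·██·██··██·····█·      ┃
24-01-1┃······█···█··█·█··████      ┃
24-01-1┃···██·█····█·██····█··      ┃
24-01-1┃█········█·······██···      ┃
24-01-1┃███··█···█·······█···█      ┃
24-01-1┃·····█·███········██··      ┃
24-01-1┃··███·███·█···█··█·██·      ┃
24-01-1┃··██·███····██·█·█···█      ┃
24-01-1┗━━━━━━━━━━━━━━━━━━━━━━━━━━━━┛
24-01-15 00:00:35.417 [DEBUG] ▼┃     
━━━━━━━━━━━━━━━━━━━━━━━━━━━━━━━┛     
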